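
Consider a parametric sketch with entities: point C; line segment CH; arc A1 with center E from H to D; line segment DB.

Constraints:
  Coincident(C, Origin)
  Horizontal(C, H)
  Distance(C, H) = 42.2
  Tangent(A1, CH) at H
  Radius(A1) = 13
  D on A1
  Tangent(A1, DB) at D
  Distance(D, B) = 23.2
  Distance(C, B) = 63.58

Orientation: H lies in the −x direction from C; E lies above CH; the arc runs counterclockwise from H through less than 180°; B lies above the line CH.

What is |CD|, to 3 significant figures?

40.5

Checks: |CH| = 42.20 ✓; |ED| = 13.00 ✓; ∠(ED, DB) = 90.00° ✓; |DB| = 23.20 ✓; |CB| = 63.58 ✓.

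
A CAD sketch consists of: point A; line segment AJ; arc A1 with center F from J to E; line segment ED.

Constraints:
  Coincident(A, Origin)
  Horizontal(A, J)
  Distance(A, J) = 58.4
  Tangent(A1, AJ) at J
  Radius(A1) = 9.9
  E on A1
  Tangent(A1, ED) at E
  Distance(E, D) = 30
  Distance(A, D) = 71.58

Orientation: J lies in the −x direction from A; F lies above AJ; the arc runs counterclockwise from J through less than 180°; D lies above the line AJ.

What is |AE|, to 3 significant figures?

50.7

A is at the origin; AJ is horizontal with |AJ| = 58.4 and J on the −x side, so J = (-58.4, 0.00). A1 meets AJ tangentially, so FJ is at right angles to AJ, so F = J + (0, 9.9) = (-58.4, 9.90). Since FE ⟂ ED (tangency), |FD| = √(9.9² + 30.0²) = 31.6 regardless of where E sits on A1. So D lies on both circle(A, 71.58) and circle(F, 31.6); the above-AJ intersection is D = (-58.3, 41.5). E is the foot of the tangent from D: E = (-49.0, 13.0).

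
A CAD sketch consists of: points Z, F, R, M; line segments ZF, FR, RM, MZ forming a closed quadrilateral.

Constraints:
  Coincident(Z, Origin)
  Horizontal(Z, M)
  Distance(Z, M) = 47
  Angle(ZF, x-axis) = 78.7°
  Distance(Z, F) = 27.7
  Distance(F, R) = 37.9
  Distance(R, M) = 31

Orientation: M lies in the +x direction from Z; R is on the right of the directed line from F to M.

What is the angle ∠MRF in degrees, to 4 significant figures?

91.67°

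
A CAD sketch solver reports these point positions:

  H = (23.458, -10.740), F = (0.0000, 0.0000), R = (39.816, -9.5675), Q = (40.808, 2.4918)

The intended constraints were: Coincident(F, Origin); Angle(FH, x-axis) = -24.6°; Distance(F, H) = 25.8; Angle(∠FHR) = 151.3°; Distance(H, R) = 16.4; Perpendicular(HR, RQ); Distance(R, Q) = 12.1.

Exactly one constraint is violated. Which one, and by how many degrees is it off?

Perpendicular(HR, RQ) — off by 8.80°.

F = (0.00, 0.00) ✓; FH at -24.60° ✓; |FH| = 25.80 ✓; ∠FHR = 151.3° ✓; |HR| = 16.40 ✓; ∠(HR, RQ) = 81.20° ✗; |RQ| = 12.10 ✓.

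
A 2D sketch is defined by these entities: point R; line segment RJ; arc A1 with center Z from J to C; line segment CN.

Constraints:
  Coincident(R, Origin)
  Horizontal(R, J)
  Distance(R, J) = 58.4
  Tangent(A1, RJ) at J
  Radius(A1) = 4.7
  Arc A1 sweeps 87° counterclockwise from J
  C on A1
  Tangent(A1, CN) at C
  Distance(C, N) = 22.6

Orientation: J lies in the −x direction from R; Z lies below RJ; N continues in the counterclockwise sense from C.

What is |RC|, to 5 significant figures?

63.251

A1 meets RJ tangentially, so ZJ is at right angles to RJ, so Z = J + (0, -4.7) = (-58.400, -4.7000). On A1, J sits at bearing 90° from Z; an 87° counterclockwise sweep puts C at bearing 177°, so C = Z + 4.7·(cos 177°, sin 177°) = (-63.094, -4.4540). Then |RC| = |C − R| = 63.251.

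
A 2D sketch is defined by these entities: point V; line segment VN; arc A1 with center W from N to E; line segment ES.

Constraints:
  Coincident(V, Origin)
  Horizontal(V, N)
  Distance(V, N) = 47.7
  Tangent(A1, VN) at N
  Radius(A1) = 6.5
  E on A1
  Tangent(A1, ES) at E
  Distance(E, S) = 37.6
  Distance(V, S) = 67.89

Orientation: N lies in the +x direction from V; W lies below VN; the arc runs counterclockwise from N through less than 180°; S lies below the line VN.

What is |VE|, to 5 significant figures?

42.232

V is at the origin; V and N share the same y with |VN| = 47.7 and N on the +x side, so N = (47.700, 0.0000). Since A1 is tangent to VN there, WN ⟂ VN, so W = N + (0, -6.5) = (47.700, -6.5000). Since WE ⟂ ES (tangency), |WS| = √(6.5² + 37.6²) = 38.158 regardless of where E sits on A1. So S lies on both circle(V, 67.89) and circle(W, 38.158); the below-VN intersection is S = (51.281, -44.489). E is the foot of the tangent from S: E = (41.427, -8.2035).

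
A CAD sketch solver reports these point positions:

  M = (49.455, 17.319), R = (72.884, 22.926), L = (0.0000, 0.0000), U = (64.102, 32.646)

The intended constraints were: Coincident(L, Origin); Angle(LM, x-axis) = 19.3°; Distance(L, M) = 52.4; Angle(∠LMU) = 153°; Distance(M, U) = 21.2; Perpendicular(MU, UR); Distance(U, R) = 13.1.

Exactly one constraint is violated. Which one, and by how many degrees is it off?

Perpendicular(MU, UR) — off by 4.20°.

L = (0.00, 0.00) ✓; LM at 19.30° ✓; |LM| = 52.40 ✓; ∠LMU = 153.0° ✓; |MU| = 21.20 ✓; ∠(MU, UR) = 94.20° ✗; |UR| = 13.10 ✓.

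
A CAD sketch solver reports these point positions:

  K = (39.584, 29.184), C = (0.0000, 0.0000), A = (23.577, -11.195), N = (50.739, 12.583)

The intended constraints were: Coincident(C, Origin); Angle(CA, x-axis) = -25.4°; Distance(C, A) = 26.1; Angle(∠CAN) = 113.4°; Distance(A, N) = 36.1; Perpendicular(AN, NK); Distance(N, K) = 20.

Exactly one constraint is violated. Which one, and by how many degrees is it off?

Perpendicular(AN, NK) — off by 7.30°.

C = (0.00, 0.00) ✓; CA at -25.40° ✓; |CA| = 26.10 ✓; ∠CAN = 113.4° ✓; |AN| = 36.10 ✓; ∠(AN, NK) = 82.70° ✗; |NK| = 20.00 ✓.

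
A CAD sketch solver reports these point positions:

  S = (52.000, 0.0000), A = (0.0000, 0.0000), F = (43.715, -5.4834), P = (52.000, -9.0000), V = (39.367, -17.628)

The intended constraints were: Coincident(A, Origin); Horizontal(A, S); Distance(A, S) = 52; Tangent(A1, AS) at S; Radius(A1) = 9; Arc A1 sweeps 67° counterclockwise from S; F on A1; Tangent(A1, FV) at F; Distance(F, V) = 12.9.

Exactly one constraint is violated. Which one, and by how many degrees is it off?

Tangent(A1, FV) at F — off by 3.30°.

A = (0.00, 0.00) ✓; A.y = 0.00, S.y = 0.00 ✓; |AS| = 52.00 ✓; ∠(PS, SA) = 90.00° ✓; |PS| = 9.000 ✓; bearing(P→F) − bearing(P→S) = 67.00° ✓; |PF| = 9.000 ✓; ∠(PF, FV) = 86.70° ✗; |FV| = 12.90 ✓.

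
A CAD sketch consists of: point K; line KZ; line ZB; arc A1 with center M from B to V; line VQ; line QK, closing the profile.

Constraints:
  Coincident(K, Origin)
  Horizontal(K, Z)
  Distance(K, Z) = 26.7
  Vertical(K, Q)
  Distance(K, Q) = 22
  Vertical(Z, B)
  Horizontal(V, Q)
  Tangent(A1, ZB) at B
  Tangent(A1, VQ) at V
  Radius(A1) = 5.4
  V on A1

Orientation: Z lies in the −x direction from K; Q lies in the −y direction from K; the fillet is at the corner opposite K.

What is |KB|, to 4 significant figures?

31.44

The virtual corner opposite K is at (-26.70, -22.00). A1 meets ZB tangentially, so MB is at right angles to ZB and since A1 is tangent to VQ there, MV ⟂ VQ, with radius 5.4, so the center M sits 5.4 in from both sides at M = (-21.30, -16.60). That places the tangent points at B = (-26.70, -16.60) on ZB and V = (-21.30, -22.00) on VQ. Then |KB| = |B − K| = 31.44.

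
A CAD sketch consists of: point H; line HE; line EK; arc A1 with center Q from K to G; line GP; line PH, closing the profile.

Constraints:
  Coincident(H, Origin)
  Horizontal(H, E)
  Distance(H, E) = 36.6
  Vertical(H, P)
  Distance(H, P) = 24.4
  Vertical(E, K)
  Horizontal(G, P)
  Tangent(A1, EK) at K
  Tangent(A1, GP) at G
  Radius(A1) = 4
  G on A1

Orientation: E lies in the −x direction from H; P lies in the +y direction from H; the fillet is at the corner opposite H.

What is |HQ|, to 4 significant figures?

38.46

H is at the origin; HE is horizontal with |HE| = 36.6 and E on the −x side, so E = (-36.60, 0.000). HP is vertical with |HP| = 24.4 and P on the +y side, so P = (0.000, 24.40). The virtual corner opposite H is at (-36.60, 24.40). A1 meets EK tangentially, so QK is at right angles to EK and since A1 is tangent to GP there, QG ⟂ GP, with radius 4.0, so the center Q sits 4.0 in from both sides at Q = (-32.60, 20.40). Then |HQ| = |Q − H| = 38.46.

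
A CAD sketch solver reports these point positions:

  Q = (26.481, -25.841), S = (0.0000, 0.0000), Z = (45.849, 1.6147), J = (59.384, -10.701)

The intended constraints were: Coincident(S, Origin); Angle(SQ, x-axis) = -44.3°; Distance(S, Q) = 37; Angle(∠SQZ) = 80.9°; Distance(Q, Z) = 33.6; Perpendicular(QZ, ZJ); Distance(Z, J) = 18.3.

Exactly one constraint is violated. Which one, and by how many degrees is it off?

Perpendicular(QZ, ZJ) — off by 7.10°.

S = (0.00, 0.00) ✓; SQ at -44.30° ✓; |SQ| = 37.00 ✓; ∠SQZ = 80.90° ✓; |QZ| = 33.60 ✓; ∠(QZ, ZJ) = 97.10° ✗; |ZJ| = 18.30 ✓.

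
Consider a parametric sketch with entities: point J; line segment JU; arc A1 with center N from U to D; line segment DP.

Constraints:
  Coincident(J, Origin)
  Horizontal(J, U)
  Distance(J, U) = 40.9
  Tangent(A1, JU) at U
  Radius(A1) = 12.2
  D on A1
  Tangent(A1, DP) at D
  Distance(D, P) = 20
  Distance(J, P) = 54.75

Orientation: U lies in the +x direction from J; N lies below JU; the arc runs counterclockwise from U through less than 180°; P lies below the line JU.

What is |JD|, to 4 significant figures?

36.00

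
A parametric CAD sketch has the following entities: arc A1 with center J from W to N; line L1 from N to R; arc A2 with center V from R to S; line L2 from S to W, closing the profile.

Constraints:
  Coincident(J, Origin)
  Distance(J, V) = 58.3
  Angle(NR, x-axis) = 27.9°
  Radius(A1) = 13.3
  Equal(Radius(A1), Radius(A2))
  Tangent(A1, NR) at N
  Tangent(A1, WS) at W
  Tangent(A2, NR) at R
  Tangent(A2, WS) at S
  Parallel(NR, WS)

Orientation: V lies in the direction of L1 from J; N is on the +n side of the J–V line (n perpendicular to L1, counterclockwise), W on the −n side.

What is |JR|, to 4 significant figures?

59.80

The slot axis is L1's direction at 27.9°, so u = (cos 27.9°, sin 27.9°) = (0.8838, 0.4679) and n = (−sin 27.9°, cos 27.9°) = (-0.4679, 0.8838). J is at the origin and V lies 58.3 along u from J, so V = 58.3·u = (51.52, 27.28). Tangency of A1 to both parallel lines with radius 13.3 puts N and W at J ± 13.3·n: N = (-6.223, 11.75), W = (6.223, -11.75). Equal radii place R and S the same way about V: R = V + 13.3·n = (45.30, 39.03), S = V − 13.3·n = (57.75, 15.53). Then |JR| = |R − J| = 59.80.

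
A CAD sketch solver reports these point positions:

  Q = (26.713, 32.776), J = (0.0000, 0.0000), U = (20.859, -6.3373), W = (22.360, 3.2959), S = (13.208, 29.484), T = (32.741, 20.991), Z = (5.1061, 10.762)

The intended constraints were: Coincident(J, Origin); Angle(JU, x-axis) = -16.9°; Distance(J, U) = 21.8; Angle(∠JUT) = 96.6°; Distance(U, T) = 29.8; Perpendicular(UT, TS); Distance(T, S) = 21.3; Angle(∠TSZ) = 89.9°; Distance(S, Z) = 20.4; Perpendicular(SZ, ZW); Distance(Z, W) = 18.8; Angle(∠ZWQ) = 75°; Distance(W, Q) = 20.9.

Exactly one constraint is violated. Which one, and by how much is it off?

Distance(W, Q) = 20.9 — off by 8.90.

J = (0.00, 0.00) ✓; JU at -16.90° ✓; |JU| = 21.80 ✓; ∠JUT = 96.60° ✓; |UT| = 29.80 ✓; ∠(UT, TS) = 90.00° ✓; |TS| = 21.30 ✓; ∠TSZ = 89.90° ✓; |SZ| = 20.40 ✓; ∠(SZ, ZW) = 90.00° ✓; |ZW| = 18.80 ✓; ∠ZWQ = 75.00° ✓; |WQ| = 29.80 ✗.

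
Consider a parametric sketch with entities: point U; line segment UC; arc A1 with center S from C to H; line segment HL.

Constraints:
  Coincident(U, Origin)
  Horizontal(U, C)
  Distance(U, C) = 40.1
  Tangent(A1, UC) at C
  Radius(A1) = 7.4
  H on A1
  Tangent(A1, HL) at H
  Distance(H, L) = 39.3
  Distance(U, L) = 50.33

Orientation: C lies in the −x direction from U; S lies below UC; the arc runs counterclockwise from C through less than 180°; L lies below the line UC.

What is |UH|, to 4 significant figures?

47.65

U is at the origin; U and C share the same y with |UC| = 40.1 and C on the −x side, so C = (-40.10, 0.000). The tangent condition forces SC to be normal to UC, so S = C + (0, -7.4) = (-40.10, -7.400). Since SH ⟂ HL (tangency), |SL| = √(7.4² + 39.3²) = 39.99 regardless of where H sits on A1. So L lies on both circle(U, 50.33) and circle(S, 39.99); the below-UC intersection is L = (-24.24, -44.11). H is the foot of the tangent from L: H = (-46.23, -11.54).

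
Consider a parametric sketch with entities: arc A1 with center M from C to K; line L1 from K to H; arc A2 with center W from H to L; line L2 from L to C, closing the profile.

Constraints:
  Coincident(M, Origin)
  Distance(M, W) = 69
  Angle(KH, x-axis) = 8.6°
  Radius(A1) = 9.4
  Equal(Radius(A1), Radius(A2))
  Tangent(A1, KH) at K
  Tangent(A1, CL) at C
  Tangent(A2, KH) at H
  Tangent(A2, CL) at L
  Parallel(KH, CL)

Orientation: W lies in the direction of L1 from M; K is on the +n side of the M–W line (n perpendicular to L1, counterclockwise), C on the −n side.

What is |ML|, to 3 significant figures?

69.6

Tangency of A1 to both parallel lines with radius 9.4 puts K and C at M ± 9.4·n: K = (-1.41, 9.29), C = (1.41, -9.29). Equal radii place H and L the same way about W: H = W + 9.4·n = (66.8, 19.6), L = W − 9.4·n = (69.6, 1.02). Then |ML| = |L − M| = 69.6.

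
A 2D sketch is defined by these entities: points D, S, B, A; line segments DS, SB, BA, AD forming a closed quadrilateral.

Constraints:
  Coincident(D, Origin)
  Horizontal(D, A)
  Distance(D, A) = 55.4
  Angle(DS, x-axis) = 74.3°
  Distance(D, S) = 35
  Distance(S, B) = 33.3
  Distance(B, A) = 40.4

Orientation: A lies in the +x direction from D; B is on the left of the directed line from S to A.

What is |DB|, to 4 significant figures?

57.16

Checks: |SB| = 33.30 ✓; |BA| = 40.40 ✓.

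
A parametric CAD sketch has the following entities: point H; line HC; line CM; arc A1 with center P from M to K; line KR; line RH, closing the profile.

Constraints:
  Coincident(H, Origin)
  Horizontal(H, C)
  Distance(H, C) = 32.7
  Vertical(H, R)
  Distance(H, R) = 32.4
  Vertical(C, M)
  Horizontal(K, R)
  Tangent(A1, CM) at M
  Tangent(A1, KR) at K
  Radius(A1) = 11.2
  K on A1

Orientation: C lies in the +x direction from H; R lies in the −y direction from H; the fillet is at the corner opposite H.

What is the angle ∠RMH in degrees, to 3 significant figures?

51.9°

The virtual corner opposite H is at (32.7, -32.4). A1 meets CM tangentially, so PM is at right angles to CM and the tangent condition forces PK to be normal to KR, with radius 11.2, so the center P sits 11.2 in from both sides at P = (21.5, -21.2). That places the tangent points at M = (32.7, -21.2) on CM and K = (21.5, -32.4) on KR. Then cos ∠RMH = MR·MH / (|MR||MH|), giving 51.9°.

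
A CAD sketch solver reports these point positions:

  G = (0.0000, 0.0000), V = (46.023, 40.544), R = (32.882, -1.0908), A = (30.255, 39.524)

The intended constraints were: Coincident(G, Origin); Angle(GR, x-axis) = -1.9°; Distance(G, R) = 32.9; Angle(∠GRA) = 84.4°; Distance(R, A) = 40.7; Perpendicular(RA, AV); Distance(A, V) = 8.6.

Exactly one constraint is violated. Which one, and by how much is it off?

Distance(A, V) = 8.6 — off by 7.20.

G = (0.00, 0.00) ✓; GR at -1.900° ✓; |GR| = 32.90 ✓; ∠GRA = 84.40° ✓; |RA| = 40.70 ✓; ∠(RA, AV) = 90.00° ✓; |AV| = 15.80 ✗.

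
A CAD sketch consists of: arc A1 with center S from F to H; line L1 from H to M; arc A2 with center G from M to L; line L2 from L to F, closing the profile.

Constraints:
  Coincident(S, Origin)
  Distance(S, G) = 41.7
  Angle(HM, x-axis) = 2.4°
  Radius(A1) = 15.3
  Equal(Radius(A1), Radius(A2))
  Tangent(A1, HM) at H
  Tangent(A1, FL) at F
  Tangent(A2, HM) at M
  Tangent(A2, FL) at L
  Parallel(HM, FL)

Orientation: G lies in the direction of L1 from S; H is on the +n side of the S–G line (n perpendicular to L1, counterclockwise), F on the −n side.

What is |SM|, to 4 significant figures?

44.42

The slot axis is L1's direction at 2.4°, so u = (cos 2.4°, sin 2.4°) = (0.9991, 0.04188) and n = (−sin 2.4°, cos 2.4°) = (-0.04188, 0.9991). S is at the origin and G lies 41.7 along u from S, so G = 41.7·u = (41.66, 1.746). Tangency of A1 to both parallel lines with radius 15.3 puts H and F at S ± 15.3·n: H = (-0.6407, 15.29), F = (0.6407, -15.29). Equal radii place M and L the same way about G: M = G + 15.3·n = (41.02, 17.03), L = G − 15.3·n = (42.30, -13.54). Then |SM| = |M − S| = 44.42.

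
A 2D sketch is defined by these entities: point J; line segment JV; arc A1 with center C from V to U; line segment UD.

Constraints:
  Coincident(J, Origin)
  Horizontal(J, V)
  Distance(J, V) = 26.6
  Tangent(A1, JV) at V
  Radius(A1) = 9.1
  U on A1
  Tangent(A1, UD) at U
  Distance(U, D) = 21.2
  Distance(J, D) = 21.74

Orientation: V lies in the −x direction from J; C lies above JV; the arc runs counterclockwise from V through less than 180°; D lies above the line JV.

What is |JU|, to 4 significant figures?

19.64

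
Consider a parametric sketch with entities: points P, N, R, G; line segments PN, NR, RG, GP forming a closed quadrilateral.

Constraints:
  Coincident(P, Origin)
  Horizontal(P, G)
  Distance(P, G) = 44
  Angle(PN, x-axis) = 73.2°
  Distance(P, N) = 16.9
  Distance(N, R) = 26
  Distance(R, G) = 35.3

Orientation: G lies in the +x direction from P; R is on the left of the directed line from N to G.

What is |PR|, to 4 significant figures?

40.51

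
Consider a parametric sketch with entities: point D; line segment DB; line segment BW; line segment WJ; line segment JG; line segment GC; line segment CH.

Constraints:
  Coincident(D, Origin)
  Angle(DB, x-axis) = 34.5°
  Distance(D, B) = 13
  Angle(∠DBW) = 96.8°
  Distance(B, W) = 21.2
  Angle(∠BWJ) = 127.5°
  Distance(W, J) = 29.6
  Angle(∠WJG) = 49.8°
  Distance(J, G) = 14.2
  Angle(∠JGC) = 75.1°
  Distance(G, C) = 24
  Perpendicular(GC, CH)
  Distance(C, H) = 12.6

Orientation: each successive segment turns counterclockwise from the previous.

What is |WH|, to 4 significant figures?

23.40

∠JGC = 75.1° gives GC at 45.30° from the x-axis; with |GC| = 24.0, C = (-4.242, 35.98). GC ⟂ CH, so CH runs at 135.3°; with |CH| = 12.6, H = (-13.20, 44.85). Then |WH| = |H − W| = 23.40.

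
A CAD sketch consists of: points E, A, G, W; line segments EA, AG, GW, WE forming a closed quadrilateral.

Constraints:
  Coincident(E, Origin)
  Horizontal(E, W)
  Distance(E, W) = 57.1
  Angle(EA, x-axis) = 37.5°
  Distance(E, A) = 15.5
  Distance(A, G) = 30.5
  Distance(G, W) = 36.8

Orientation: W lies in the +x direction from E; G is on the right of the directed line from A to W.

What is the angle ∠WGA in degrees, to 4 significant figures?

85.19°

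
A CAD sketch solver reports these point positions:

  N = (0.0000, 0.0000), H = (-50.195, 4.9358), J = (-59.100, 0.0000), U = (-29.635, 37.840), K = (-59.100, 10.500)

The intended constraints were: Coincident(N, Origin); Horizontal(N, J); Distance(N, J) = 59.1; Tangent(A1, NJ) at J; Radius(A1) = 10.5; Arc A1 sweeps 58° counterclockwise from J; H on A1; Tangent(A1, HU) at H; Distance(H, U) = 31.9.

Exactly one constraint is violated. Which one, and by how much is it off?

Distance(H, U) = 31.9 — off by 6.90.

N = (0.00, 0.00) ✓; N.y = 0.00, J.y = 0.00 ✓; |NJ| = 59.10 ✓; ∠(KJ, JN) = 90.00° ✓; |KJ| = 10.50 ✓; bearing(K→H) − bearing(K→J) = 58.00° ✓; |KH| = 10.50 ✓; ∠(KH, HU) = 90.00° ✓; |HU| = 38.80 ✗.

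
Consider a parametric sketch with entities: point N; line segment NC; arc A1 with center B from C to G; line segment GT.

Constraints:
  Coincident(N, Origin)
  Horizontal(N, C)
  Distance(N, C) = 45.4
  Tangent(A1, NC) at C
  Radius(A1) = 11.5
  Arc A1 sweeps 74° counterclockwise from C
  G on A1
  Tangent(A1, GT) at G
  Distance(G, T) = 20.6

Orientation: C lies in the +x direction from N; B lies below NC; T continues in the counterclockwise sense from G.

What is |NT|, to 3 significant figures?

40.2

N is at the origin; N and C share the same y with |NC| = 45.4 and C on the +x side, so C = (45.4, 0.00). Tangency of A1 to NC means the radius BC is perpendicular to NC, so B = C + (0, -11.5) = (45.4, -11.5). On A1, C sits at bearing 90° from B; a 74° counterclockwise sweep puts G at bearing 164°, so G = B + 11.5·(cos 164°, sin 164°) = (34.3, -8.33). A1 meets GT tangentially, so BG is at right angles to GT, so GT runs along (−sin 164°, cos 164°); with |GT| = 20.6, T = (28.7, -28.1). Then |NT| = |T − N| = 40.2.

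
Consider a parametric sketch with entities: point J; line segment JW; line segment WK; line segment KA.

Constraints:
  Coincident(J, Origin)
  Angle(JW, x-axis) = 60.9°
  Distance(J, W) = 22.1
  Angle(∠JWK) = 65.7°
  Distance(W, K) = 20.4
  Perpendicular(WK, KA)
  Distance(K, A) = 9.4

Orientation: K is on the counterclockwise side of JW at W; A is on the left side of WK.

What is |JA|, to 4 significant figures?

15.60

J is at the origin; JW runs at 60.9° with length 22.1, so W = 22.1·(cos 60.9°, sin 60.9°) = (10.75, 19.31). ∠JWK = 65.7°, so WK runs at 60.9° + (180° − 65.7°) = 175.2° from the x-axis; with |WK| = 20.4, K = W + 20.4·(cos 175.2°, sin 175.2°) = (-9.580, 21.02). WK ⟂ KA; with |KA| = 9.4 on the left of WK, A = K + 9.4·(-0.08368, -0.9965) = (-10.37, 11.65). Then |JA| = |A − J| = 15.60.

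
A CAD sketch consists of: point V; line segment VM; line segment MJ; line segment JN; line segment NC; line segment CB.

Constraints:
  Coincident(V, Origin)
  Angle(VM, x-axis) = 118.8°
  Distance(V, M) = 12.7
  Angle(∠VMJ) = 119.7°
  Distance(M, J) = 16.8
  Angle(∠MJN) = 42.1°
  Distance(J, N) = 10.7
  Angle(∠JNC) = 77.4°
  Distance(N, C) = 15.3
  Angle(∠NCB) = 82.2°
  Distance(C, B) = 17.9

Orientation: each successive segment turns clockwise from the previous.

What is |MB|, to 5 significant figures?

22.031

V is at the origin; VM runs at 118.8° with length 12.7, so M = (-6.1183, 11.129). ∠VMJ = 119.7° gives MJ at 58.500° from the x-axis; with |MJ| = 16.8, J = (2.6597, 25.453). ∠MJN = 42.1° gives JN at -79.400° from the x-axis; with |JN| = 10.7, N = (4.6280, 14.936). ∠JNC = 77.4° gives NC at 178.00° from the x-axis; with |NC| = 15.3, C = (-10.663, 15.470). ∠NCB = 82.2° gives CB at 80.200° from the x-axis; with |CB| = 17.9, B = (-7.6159, 33.109). Then |MB| = |B − M| = 22.031.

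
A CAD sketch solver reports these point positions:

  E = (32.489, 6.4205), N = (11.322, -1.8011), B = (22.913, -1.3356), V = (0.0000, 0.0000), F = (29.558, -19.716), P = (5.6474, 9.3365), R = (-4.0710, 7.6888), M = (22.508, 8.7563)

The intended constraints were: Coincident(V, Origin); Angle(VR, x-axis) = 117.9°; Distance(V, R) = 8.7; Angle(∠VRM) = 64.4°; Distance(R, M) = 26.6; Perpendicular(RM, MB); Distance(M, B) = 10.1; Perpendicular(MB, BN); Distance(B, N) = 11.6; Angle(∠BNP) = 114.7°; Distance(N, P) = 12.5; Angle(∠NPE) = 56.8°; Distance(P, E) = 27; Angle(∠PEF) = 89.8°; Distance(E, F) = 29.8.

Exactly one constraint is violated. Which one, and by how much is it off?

Distance(E, F) = 29.8 — off by 3.50.

V = (0.00, 0.00) ✓; VR at 117.9° ✓; |VR| = 8.700 ✓; ∠VRM = 64.40° ✓; |RM| = 26.60 ✓; ∠(RM, MB) = 90.00° ✓; |MB| = 10.10 ✓; ∠(MB, BN) = 90.00° ✓; |BN| = 11.60 ✓; ∠BNP = 114.7° ✓; |NP| = 12.50 ✓; ∠NPE = 56.80° ✓; |PE| = 27.00 ✓; ∠PEF = 89.80° ✓; |EF| = 26.30 ✗.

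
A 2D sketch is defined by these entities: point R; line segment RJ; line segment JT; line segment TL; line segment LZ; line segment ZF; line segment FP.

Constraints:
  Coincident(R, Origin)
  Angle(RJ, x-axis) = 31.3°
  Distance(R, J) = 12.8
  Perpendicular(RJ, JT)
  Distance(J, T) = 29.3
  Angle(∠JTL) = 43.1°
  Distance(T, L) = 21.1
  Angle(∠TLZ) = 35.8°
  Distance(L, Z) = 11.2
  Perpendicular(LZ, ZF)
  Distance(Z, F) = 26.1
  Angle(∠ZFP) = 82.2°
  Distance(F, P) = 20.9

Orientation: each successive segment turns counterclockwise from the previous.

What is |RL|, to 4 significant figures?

13.99

RJ is perpendicular to JT, so JT runs at 121.3°; with |JT| = 29.3, T = (-4.285, 31.69). ∠JTL = 43.1° gives TL at -101.8° from the x-axis; with |TL| = 21.1, L = (-8.600, 11.03). Then |RL| = |L − R| = 13.99.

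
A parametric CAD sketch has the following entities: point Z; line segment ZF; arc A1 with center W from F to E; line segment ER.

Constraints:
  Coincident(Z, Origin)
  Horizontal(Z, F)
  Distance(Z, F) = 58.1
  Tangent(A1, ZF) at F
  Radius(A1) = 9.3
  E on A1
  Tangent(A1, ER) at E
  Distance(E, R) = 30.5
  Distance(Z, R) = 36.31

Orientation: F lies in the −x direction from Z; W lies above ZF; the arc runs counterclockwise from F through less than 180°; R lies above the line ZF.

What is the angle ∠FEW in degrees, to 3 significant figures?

69.8°

Checks: |WF| = 9.300 ✓; |WE| = 9.300 ✓; ∠(WE, ER) = 90.00° ✓; |ER| = 30.50 ✓; |ZR| = 36.31 ✓.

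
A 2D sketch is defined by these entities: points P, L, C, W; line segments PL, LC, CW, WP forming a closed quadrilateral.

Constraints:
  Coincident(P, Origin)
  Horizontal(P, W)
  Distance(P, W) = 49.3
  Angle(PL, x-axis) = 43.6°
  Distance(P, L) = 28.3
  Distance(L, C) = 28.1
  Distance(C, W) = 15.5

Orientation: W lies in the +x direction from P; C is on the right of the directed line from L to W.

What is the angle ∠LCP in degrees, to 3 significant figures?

52.0°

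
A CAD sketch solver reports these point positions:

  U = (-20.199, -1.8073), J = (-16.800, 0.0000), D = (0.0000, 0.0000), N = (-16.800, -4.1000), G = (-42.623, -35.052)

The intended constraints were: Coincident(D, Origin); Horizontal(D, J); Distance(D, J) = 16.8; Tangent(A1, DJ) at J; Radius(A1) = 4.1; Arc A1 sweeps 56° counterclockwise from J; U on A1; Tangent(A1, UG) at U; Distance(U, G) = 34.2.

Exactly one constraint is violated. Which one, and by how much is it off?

Distance(U, G) = 34.2 — off by 5.90.

D = (0.00, 0.00) ✓; D.y = 0.00, J.y = 0.00 ✓; |DJ| = 16.80 ✓; ∠(NJ, JD) = 90.00° ✓; |NJ| = 4.100 ✓; bearing(N→U) − bearing(N→J) = 56.00° ✓; |NU| = 4.100 ✓; ∠(NU, UG) = 90.00° ✓; |UG| = 40.10 ✗.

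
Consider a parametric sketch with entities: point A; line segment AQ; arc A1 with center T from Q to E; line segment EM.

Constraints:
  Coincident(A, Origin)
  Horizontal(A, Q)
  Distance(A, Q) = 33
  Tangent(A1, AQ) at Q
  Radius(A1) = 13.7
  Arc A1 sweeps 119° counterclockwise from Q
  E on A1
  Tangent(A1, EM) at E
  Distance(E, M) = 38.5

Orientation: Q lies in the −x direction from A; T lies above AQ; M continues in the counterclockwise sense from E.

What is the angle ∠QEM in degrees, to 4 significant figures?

120.5°

A is at the origin; AQ is horizontal with |AQ| = 33.0 and Q on the −x side, so Q = (-33.00, 0.000). A1 meets AQ tangentially, so TQ is at right angles to AQ, so T = Q + (0, 13.7) = (-33.00, 13.70). On A1, Q sits at bearing -90° from T; a 119° counterclockwise sweep puts E at bearing 29°, so E = T + 13.7·(cos 29°, sin 29°) = (-21.02, 20.34). Tangency of A1 to EM means the radius TE is perpendicular to EM, so EM runs along (−sin 29°, cos 29°); with |EM| = 38.5, M = (-39.68, 54.01). Then cos ∠QEM = EQ·EM / (|EQ||EM|), giving 120.5°.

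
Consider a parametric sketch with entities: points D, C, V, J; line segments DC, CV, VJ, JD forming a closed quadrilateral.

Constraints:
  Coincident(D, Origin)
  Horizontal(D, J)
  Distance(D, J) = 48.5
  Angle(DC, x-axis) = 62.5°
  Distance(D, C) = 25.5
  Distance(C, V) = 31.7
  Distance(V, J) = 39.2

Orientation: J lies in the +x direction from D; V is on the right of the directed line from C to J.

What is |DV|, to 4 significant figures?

13.76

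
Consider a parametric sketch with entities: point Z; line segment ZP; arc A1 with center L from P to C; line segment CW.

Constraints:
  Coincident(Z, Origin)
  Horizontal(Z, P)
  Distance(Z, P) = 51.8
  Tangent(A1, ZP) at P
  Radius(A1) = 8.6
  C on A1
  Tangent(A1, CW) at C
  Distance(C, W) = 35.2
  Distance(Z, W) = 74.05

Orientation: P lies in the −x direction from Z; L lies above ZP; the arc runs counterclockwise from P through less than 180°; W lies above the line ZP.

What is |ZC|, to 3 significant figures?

45.8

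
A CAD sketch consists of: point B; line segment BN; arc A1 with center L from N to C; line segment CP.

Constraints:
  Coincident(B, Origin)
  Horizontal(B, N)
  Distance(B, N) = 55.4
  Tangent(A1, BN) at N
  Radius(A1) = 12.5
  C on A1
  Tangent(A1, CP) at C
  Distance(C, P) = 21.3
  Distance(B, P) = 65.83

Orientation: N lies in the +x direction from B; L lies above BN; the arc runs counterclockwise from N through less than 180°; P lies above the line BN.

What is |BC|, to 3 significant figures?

68.7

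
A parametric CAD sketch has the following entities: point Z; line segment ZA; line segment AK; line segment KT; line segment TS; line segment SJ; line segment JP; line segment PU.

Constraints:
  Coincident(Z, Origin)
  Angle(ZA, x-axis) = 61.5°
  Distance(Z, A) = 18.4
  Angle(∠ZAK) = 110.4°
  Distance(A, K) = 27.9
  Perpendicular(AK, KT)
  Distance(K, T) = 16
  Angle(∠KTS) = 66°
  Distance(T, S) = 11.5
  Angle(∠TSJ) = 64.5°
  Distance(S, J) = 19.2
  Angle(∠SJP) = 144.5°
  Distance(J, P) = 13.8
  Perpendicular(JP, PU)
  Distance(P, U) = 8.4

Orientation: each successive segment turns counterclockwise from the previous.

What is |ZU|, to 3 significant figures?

54.1

Z is at the origin; ZA runs at 61.5° with length 18.4, so A = (8.78, 16.2). ∠ZAK = 110.4° gives AK at 131° from the x-axis; with |AK| = 27.9, K = (-9.56, 37.2). The perpendicularity gives KT at right angles to AK, so KT runs at -139°; with |KT| = 16.0, T = (-21.6, 26.7). ∠KTS = 66.0° gives TS at -24.9° from the x-axis; with |TS| = 11.5, S = (-11.2, 21.8). ∠TSJ = 64.5° gives SJ at 90.6° from the x-axis; with |SJ| = 19.2, J = (-11.4, 41.0). ∠SJP = 144.5° gives JP at 126° from the x-axis; with |JP| = 13.8, P = (-19.5, 52.2). JP is perpendicular to PU, so PU runs at -144°; with |PU| = 8.4, U = (-26.3, 47.2). Then |ZU| = |U − Z| = 54.1.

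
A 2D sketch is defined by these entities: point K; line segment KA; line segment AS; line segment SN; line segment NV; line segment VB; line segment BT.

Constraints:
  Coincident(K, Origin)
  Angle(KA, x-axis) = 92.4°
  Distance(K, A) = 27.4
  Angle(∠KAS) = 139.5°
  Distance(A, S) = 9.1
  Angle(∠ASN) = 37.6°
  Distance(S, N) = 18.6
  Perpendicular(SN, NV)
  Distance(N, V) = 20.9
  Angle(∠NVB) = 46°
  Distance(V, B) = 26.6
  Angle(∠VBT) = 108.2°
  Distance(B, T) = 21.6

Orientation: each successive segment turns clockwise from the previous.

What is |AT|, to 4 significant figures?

22.64

K is at the origin; KA runs at 92.4° with length 27.4, so A = (-1.147, 27.38). ∠KAS = 139.5° gives AS at 51.90° from the x-axis; with |AS| = 9.1, S = (4.468, 34.54). ∠ASN = 37.6° gives SN at -90.50° from the x-axis; with |SN| = 18.6, N = (4.305, 15.94). The perpendicularity gives NV at right angles to SN, so NV runs at 179.5°; with |NV| = 20.9, V = (-16.59, 16.12). ∠NVB = 46.0° gives VB at 45.50° from the x-axis; with |VB| = 26.6, B = (2.050, 35.09). ∠VBT = 108.2° gives BT at -26.30° from the x-axis; with |BT| = 21.6, T = (21.41, 25.52). Then |AT| = |T − A| = 22.64.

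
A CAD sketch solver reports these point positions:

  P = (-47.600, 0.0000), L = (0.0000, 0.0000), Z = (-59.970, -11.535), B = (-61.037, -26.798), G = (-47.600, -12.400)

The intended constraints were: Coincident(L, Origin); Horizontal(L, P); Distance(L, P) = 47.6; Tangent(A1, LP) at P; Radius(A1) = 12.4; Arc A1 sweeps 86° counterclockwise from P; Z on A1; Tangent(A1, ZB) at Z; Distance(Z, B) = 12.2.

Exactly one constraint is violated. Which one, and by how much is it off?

Distance(Z, B) = 12.2 — off by 3.10.

L = (0.00, 0.00) ✓; L.y = 0.00, P.y = 0.00 ✓; |LP| = 47.60 ✓; ∠(GP, PL) = 90.00° ✓; |GP| = 12.40 ✓; bearing(G→Z) − bearing(G→P) = 86.00° ✓; |GZ| = 12.40 ✓; ∠(GZ, ZB) = 90.00° ✓; |ZB| = 15.30 ✗.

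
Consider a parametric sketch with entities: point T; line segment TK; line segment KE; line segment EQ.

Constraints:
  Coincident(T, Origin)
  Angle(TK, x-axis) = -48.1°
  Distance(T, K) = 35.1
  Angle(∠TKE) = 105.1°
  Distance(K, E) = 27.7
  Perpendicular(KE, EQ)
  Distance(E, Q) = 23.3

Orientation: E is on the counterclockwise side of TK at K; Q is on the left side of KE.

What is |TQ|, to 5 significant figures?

38.335

T is at the origin; TK runs at -48.1° with length 35.1, so K = 35.1·(cos -48.1°, sin -48.1°) = (23.441, -26.125). ∠TKE = 105.1°, so KE runs at -48.1° + (180° − 105.1°) = 26.800° from the x-axis; with |KE| = 27.7, E = K + 27.7·(cos 26.800°, sin 26.800°) = (48.166, -13.636). The perpendicularity gives EQ at right angles to KE; with |EQ| = 23.3 on the left of KE, Q = E + 23.3·(-0.45088, 0.89259) = (37.660, 7.1612). Then |TQ| = |Q − T| = 38.335.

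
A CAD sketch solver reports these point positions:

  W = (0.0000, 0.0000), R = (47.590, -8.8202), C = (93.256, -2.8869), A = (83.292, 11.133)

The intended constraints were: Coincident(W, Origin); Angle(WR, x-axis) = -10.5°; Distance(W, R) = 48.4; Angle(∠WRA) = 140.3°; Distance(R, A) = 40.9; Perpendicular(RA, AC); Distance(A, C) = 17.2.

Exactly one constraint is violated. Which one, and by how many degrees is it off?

Perpendicular(RA, AC) — off by 6.20°.

W = (0.00, 0.00) ✓; WR at -10.50° ✓; |WR| = 48.40 ✓; ∠WRA = 140.3° ✓; |RA| = 40.90 ✓; ∠(RA, AC) = 83.80° ✗; |AC| = 17.20 ✓.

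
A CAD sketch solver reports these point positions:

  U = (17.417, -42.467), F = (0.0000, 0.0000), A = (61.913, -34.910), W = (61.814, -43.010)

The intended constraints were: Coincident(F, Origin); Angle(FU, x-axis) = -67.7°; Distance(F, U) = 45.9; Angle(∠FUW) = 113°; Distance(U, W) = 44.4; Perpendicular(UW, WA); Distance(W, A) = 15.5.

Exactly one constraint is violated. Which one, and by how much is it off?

Distance(W, A) = 15.5 — off by 7.40.

F = (0.00, 0.00) ✓; FU at -67.70° ✓; |FU| = 45.90 ✓; ∠FUW = 113.0° ✓; |UW| = 44.40 ✓; ∠(UW, WA) = 90.00° ✓; |WA| = 8.101 ✗.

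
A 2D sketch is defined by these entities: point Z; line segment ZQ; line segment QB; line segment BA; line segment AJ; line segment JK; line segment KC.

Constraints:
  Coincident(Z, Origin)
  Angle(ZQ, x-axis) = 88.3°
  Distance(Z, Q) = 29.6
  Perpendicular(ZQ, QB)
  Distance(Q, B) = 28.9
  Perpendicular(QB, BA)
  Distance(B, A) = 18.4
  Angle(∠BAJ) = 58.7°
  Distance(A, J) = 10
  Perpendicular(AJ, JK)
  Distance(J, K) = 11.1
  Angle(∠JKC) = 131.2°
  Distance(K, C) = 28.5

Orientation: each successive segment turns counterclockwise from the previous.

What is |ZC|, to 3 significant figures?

62.3

Z is at the origin; ZQ runs at 88.3° with length 29.6, so Q = (0.878, 29.6). ZQ is perpendicular to QB, so QB runs at 178°; with |QB| = 28.9, B = (-28.0, 30.4). QB is perpendicular to BA, so BA runs at -91.7°; with |BA| = 18.4, A = (-28.6, 12.1). ∠BAJ = 58.7° gives AJ at 29.6° from the x-axis; with |AJ| = 10.0, J = (-19.9, 17.0). The perpendicularity gives JK at right angles to AJ, so JK runs at 120°; with |JK| = 11.1, K = (-25.3, 26.6). ∠JKC = 131.2° gives KC at 168° from the x-axis; with |KC| = 28.5, C = (-53.3, 32.4). Then |ZC| = |C − Z| = 62.3.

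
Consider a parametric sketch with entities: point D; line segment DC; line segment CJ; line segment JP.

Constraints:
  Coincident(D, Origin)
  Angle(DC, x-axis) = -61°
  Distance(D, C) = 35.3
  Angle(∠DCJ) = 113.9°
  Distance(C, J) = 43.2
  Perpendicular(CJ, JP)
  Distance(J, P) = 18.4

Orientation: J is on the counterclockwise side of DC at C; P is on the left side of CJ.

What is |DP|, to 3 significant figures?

59.2

D is at the origin; DC runs at -61.0° with length 35.3, so C = 35.3·(cos -61.0°, sin -61.0°) = (17.1, -30.9). ∠DCJ = 113.9°, so CJ runs at -61.0° + (180° − 113.9°) = 5.10° from the x-axis; with |CJ| = 43.2, J = C + 43.2·(cos 5.10°, sin 5.10°) = (60.1, -27.0). The perpendicularity gives JP at right angles to CJ; with |JP| = 18.4 on the left of CJ, P = J + 18.4·(-0.0889, 0.996) = (58.5, -8.71). Then |DP| = |P − D| = 59.2.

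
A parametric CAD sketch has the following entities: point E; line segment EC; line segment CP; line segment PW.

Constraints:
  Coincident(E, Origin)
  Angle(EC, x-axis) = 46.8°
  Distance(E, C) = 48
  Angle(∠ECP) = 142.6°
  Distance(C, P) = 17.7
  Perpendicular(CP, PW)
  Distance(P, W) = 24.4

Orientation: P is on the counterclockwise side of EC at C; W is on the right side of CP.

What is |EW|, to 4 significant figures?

77.36

E is at the origin; EC runs at 46.8° with length 48.0, so C = 48.0·(cos 46.8°, sin 46.8°) = (32.86, 34.99). ∠ECP = 142.6°, so CP runs at 46.8° + (180° − 142.6°) = 84.20° from the x-axis; with |CP| = 17.7, P = C + 17.7·(cos 84.20°, sin 84.20°) = (34.65, 52.60). CP ⟂ PW; with |PW| = 24.4 on the right of CP, W = P + 24.4·(0.9949, -0.1011) = (58.92, 50.13). Then |EW| = |W − E| = 77.36.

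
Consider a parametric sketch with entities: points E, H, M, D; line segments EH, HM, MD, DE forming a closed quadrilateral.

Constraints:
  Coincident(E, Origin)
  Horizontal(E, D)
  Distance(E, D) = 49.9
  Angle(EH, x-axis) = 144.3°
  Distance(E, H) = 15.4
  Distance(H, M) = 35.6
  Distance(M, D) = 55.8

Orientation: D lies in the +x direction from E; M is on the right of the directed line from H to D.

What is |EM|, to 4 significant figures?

24.44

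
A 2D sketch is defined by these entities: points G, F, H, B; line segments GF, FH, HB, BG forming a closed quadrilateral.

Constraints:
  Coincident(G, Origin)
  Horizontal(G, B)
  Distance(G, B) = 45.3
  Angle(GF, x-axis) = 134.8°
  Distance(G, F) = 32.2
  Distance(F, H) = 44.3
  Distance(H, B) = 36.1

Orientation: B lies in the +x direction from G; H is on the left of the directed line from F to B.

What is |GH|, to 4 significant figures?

34.51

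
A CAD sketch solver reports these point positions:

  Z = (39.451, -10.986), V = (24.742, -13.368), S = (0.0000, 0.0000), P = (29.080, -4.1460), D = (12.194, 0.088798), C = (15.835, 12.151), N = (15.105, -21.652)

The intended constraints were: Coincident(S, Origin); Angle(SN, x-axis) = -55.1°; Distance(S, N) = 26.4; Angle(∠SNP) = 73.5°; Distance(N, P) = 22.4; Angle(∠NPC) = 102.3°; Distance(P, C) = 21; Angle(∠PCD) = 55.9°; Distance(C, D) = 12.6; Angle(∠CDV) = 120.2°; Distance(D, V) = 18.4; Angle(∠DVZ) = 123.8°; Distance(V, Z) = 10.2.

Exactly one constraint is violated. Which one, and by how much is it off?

Distance(V, Z) = 10.2 — off by 4.70.

S = (0.00, 0.00) ✓; SN at -55.10° ✓; |SN| = 26.40 ✓; ∠SNP = 73.50° ✓; |NP| = 22.40 ✓; ∠NPC = 102.3° ✓; |PC| = 21.00 ✓; ∠PCD = 55.90° ✓; |CD| = 12.60 ✓; ∠CDV = 120.2° ✓; |DV| = 18.40 ✓; ∠DVZ = 123.8° ✓; |VZ| = 14.90 ✗.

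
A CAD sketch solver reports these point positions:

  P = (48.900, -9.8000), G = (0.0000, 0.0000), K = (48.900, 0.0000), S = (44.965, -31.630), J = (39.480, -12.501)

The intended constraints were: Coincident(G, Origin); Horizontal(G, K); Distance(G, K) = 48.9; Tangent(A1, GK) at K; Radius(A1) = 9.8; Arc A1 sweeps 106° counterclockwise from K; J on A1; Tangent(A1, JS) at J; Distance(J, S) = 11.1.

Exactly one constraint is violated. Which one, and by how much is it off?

Distance(J, S) = 11.1 — off by 8.80.

G = (0.00, 0.00) ✓; G.y = 0.00, K.y = 0.00 ✓; |GK| = 48.90 ✓; ∠(PK, KG) = 90.00° ✓; |PK| = 9.800 ✓; bearing(P→J) − bearing(P→K) = 106.0° ✓; |PJ| = 9.800 ✓; ∠(PJ, JS) = 90.00° ✓; |JS| = 19.90 ✗.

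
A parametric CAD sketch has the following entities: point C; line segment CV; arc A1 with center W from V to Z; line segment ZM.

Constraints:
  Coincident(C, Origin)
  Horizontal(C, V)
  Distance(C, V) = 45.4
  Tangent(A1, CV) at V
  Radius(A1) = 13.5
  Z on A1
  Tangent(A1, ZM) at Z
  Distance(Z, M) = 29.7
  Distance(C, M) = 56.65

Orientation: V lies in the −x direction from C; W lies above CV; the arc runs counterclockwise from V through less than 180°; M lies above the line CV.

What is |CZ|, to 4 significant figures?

35.29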